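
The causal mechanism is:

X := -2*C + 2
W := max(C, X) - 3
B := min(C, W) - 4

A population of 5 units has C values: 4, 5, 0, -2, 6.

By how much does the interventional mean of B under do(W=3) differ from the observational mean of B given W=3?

0.9

The intervention sets W=3 in all 5 units regardless of C. Recomputing B per unit gives -1, -1, -4, -6, -1; average -2.6.
E[B|W=3] averages over only the 2 units with W=3 (C = -2, 6): B = -6, -1, mean -3.5.
Difference = -2.6 − (-3.5) = 0.9.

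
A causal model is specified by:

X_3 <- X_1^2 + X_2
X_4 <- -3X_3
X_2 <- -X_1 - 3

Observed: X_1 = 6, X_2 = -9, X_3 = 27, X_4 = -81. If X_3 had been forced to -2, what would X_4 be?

6

The intervention breaks the incoming arrows to X_3: X_3 <- X_1^2 + X_2 no longer applies, and X_3 = -2.
X_4 = -3X_3  [with X_3=-2]  = 6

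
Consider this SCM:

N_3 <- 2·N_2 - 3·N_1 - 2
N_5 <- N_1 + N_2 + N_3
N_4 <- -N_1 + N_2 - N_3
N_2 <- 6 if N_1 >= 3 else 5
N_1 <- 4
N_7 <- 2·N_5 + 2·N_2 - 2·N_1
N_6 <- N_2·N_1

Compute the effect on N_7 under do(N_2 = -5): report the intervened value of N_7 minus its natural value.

-88

Under do(N_2=-5), the mechanism N_2 <- 6 if N_1 >= 3 else 5 is discarded; N_2 is fixed at -5.
N_3 = 2·N_2 - 3·N_1 - 2  [with N_2=-5, N_1=4]  = -24
N_5 = N_1 + N_2 + N_3  [with N_1=4, N_2=-5, N_3=-24]  = -25
N_7 = 2·N_5 + 2·N_2 - 2·N_1  [with N_5=-25, N_2=-5, N_1=4]  = -68
Without intervention: N_2 = 6 if N_1 >= 3 else 5  [with N_1=4]  = 6; N_3 = 2·N_2 - 3·N_1 - 2  [with N_2=6, N_1=4]  = -2; N_5 = N_1 + N_2 + N_3  [with N_1=4, N_2=6, N_3=-2]  = 8; N_7 = 2·N_5 + 2·N_2 - 2·N_1  [with N_5=8, N_2=6, N_1=4]  = 20.
Change = -68 − 20 = -88.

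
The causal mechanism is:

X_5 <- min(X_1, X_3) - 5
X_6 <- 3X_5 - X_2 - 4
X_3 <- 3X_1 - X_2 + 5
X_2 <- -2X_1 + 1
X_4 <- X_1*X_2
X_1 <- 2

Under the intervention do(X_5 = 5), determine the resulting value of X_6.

The intervention breaks the incoming arrows to X_5: X_5 <- min(X_1, X_3) - 5 no longer applies, and X_5 = 5.
X_2 = -2X_1 + 1  [with X_1=2]  = -3
X_6 = 3X_5 - X_2 - 4  [with X_5=5, X_2=-3]  = 14

14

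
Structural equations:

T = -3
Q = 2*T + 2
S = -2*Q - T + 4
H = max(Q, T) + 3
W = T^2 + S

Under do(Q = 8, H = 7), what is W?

0

Setting Q = 8, H = 7 by intervention discards those variables' equations.
S = -2*Q - T + 4  [with Q=8, T=-3]  = -9
W = T^2 + S  [with T=-3, S=-9]  = 0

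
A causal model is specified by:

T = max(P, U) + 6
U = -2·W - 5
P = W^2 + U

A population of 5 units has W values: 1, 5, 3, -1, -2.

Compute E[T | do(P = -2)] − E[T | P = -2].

0.2

The intervention sets P=-2 in all 5 units regardless of W. Recomputing T per unit gives 4, 4, 4, 4, 5; average 4.2.
Observing P=-2 restricts to units where P's equation naturally yields -2: W ∈ {3, -1}. In that subpopulation T = 4, 4, mean 4.
Difference = 4.2 − 4 = 0.2.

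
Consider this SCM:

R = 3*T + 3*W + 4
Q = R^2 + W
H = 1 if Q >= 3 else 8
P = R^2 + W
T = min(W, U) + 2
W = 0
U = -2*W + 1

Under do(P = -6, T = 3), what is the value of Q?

169

The joint intervention fixes P = -6, T = 3, removing each variable's own equation.
R = 3*T + 3*W + 4  [with T=3, W=0]  = 13
Q = R^2 + W  [with R=13, W=0]  = 169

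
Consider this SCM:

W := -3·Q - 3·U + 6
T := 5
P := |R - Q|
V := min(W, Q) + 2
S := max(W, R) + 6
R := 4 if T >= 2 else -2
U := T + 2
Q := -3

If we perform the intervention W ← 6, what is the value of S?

Under do(W=6), the mechanism W := -3·Q - 3·U + 6 is discarded; W is fixed at 6.
R = 4 if T >= 2 else -2  [with T=5]  = 4
S = max(W, R) + 6  [with W=6, R=4]  = 12

12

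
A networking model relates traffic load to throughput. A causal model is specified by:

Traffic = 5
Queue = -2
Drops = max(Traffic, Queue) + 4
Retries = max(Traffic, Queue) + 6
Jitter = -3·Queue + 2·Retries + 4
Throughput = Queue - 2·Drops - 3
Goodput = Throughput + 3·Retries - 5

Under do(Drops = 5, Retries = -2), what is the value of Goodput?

Under do(Drops = 5, Retries = -2), each intervened variable's structural equation is replaced by its fixed value.
Throughput = Queue - 2·Drops - 3  [with Queue=-2, Drops=5]  = -15
Goodput = Throughput + 3·Retries - 5  [with Throughput=-15, Retries=-2]  = -26

-26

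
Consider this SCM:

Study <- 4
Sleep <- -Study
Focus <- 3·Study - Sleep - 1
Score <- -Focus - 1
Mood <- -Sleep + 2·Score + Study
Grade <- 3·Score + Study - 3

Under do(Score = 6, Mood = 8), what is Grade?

19

The joint intervention fixes Score = 6, Mood = 8, removing each variable's own equation.
Grade = 3·Score + Study - 3  [with Score=6, Study=4]  = 19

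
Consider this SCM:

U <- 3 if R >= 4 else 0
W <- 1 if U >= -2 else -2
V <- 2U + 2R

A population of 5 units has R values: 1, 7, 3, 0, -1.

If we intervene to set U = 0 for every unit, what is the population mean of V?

Every unit gets U=0 under the intervention. V values become 2, 14, 6, 0, -2; E[V|do(U=0)] = 4.

4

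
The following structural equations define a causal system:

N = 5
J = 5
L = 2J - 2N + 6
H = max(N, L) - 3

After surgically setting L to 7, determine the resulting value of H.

The intervention breaks the incoming arrows to L: L = 2J - 2N + 6 no longer applies, and L = 7.
H = max(N, L) - 3  [with N=5, L=7]  = 4

4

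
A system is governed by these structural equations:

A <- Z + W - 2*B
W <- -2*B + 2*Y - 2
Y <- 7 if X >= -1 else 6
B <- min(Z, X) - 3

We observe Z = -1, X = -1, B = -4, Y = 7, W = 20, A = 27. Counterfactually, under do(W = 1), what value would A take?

The intervention breaks the incoming arrows to W: W <- -2*B + 2*Y - 2 no longer applies, and W = 1.
B = min(Z, X) - 3  [with Z=-1, X=-1]  = -4
A = Z + W - 2*B  [with Z=-1, W=1, B=-4]  = 8

8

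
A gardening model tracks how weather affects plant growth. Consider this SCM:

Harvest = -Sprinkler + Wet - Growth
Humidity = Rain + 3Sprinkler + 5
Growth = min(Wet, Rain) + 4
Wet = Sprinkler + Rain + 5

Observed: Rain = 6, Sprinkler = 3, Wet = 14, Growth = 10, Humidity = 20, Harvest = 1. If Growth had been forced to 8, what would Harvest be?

3

Under do(Growth=8), the mechanism Growth = min(Wet, Rain) + 4 is discarded; Growth is fixed at 8.
Wet = Sprinkler + Rain + 5  [with Sprinkler=3, Rain=6]  = 14
Harvest = -Sprinkler + Wet - Growth  [with Sprinkler=3, Wet=14, Growth=8]  = 3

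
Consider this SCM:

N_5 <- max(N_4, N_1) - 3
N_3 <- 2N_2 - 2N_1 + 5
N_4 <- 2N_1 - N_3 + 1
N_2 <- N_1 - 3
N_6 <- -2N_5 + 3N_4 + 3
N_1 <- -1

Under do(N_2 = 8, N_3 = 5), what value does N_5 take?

Under do(N_2 = 8, N_3 = 5), each intervened variable's structural equation is replaced by its fixed value.
N_4 = 2N_1 - N_3 + 1  [with N_1=-1, N_3=5]  = -6
N_5 = max(N_4, N_1) - 3  [with N_4=-6, N_1=-1]  = -4

-4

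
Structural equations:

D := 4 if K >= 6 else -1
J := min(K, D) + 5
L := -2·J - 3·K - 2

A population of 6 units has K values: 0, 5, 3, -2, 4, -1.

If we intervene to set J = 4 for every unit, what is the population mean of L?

do(J=4) breaks J's dependence on K. With J=4 fixed, L across the units is -10, -25, -19, -4, -22, -7, mean -14.5.

-14.5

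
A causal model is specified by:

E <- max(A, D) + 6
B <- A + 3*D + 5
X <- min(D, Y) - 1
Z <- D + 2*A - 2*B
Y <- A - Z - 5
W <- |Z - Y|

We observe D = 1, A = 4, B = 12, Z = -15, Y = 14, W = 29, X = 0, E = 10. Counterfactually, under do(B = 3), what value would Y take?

do(B=3) replaces the equation B <- A + 3*D + 5 with the constant B = 3.
Z = D + 2*A - 2*B  [with D=1, A=4, B=3]  = 3
Y = A - Z - 5  [with A=4, Z=3]  = -4

-4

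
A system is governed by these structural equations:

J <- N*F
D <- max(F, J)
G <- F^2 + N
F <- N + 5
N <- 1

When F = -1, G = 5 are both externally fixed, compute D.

Under do(F = -1, G = 5), each intervened variable's structural equation is replaced by its fixed value.
J = N*F  [with N=1, F=-1]  = -1
D = max(F, J)  [with F=-1, J=-1]  = -1

-1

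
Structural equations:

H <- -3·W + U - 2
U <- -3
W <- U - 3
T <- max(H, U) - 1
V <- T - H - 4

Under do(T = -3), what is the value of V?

Intervening sets T = -3 and removes its equation (T <- max(H, U) - 1).
W = U - 3  [with U=-3]  = -6
H = -3·W + U - 2  [with W=-6, U=-3]  = 13
V = T - H - 4  [with T=-3, H=13]  = -20

-20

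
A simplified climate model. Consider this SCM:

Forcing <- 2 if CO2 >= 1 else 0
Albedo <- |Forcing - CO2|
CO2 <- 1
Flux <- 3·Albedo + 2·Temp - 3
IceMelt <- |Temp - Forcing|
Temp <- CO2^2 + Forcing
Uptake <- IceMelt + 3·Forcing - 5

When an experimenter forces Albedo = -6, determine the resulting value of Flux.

The intervention breaks the incoming arrows to Albedo: Albedo <- |Forcing - CO2| no longer applies, and Albedo = -6.
Forcing = 2 if CO2 >= 1 else 0  [with CO2=1]  = 2
Temp = CO2^2 + Forcing  [with CO2=1, Forcing=2]  = 3
Flux = 3·Albedo + 2·Temp - 3  [with Albedo=-6, Temp=3]  = -15

-15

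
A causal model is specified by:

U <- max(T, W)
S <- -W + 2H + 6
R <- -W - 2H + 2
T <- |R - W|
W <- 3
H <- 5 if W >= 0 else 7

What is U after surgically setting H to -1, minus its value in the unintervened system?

Under do(H=-1), the mechanism H <- 5 if W >= 0 else 7 is discarded; H is fixed at -1.
R = -W - 2H + 2  [with W=3, H=-1]  = 1
T = |R - W|  [with R=1, W=3]  = 2
U = max(T, W)  [with T=2, W=3]  = 3
Without intervention: H = 5 if W >= 0 else 7  [with W=3]  = 5; R = -W - 2H + 2  [with W=3, H=5]  = -11; T = |R - W|  [with R=-11, W=3]  = 14; U = max(T, W)  [with T=14, W=3]  = 14.
Change = 3 − 14 = -11.

-11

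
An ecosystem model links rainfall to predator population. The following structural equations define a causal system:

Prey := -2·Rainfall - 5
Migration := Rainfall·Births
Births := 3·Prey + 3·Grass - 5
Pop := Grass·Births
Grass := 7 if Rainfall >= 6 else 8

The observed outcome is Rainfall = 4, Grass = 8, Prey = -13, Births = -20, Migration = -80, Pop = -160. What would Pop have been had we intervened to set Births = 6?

48

Under do(Births=6), the mechanism Births := 3·Prey + 3·Grass - 5 is discarded; Births is fixed at 6.
Grass = 7 if Rainfall >= 6 else 8  [with Rainfall=4]  = 8
Pop = Grass·Births  [with Grass=8, Births=6]  = 48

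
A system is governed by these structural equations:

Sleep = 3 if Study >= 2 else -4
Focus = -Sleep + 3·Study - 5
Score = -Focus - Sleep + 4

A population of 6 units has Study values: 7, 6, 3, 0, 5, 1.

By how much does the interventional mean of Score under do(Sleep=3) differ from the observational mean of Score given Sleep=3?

4.75

The intervention sets Sleep=3 in all 6 units regardless of Study. Recomputing Score per unit gives -12, -9, 0, 9, -6, 6; average -2.
E[Score|Sleep=3] averages over only the 4 units with Sleep=3 (Study = 7, 6, 3, 5): Score = -12, -9, 0, -6, mean -6.75.
Difference = -2 − (-6.75) = 4.75.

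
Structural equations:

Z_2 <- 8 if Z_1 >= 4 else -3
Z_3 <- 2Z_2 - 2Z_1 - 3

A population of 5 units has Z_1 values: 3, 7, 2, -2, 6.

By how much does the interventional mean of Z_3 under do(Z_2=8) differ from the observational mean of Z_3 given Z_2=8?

Every unit gets Z_2=8 under the intervention. Z_3 values become 7, -1, 9, 17, 1; E[Z_3|do(Z_2=8)] = 6.6.
E[Z_3|Z_2=8] averages over only the 2 units with Z_2=8 (Z_1 = 7, 6): Z_3 = -1, 1, mean 0.
Difference = 6.6 − 0 = 6.6.

6.6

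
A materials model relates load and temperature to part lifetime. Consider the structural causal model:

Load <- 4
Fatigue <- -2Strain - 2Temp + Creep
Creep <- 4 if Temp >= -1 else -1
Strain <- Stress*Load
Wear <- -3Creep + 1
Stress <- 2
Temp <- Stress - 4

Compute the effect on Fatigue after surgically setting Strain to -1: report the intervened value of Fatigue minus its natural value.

18

The intervention breaks the incoming arrows to Strain: Strain <- Stress*Load no longer applies, and Strain = -1.
Temp = Stress - 4  [with Stress=2]  = -2
Creep = 4 if Temp >= -1 else -1  [with Temp=-2]  = -1
Fatigue = -2Strain - 2Temp + Creep  [with Strain=-1, Temp=-2, Creep=-1]  = 5
Without intervention: Strain = Stress*Load  [with Stress=2, Load=4]  = 8; Temp = Stress - 4  [with Stress=2]  = -2; Creep = 4 if Temp >= -1 else -1  [with Temp=-2]  = -1; Fatigue = -2Strain - 2Temp + Creep  [with Strain=8, Temp=-2, Creep=-1]  = -13.
Change = 5 − (-13) = 18.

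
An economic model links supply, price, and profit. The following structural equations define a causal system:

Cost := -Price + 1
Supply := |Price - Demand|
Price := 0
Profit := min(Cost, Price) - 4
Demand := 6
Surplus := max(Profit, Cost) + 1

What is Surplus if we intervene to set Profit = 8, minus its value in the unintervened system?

The intervention breaks the incoming arrows to Profit: Profit := min(Cost, Price) - 4 no longer applies, and Profit = 8.
Cost = -Price + 1  [with Price=0]  = 1
Surplus = max(Profit, Cost) + 1  [with Profit=8, Cost=1]  = 9
Without intervention: Cost = -Price + 1  [with Price=0]  = 1; Profit = min(Cost, Price) - 4  [with Cost=1, Price=0]  = -4; Surplus = max(Profit, Cost) + 1  [with Profit=-4, Cost=1]  = 2.
Change = 9 − 2 = 7.

7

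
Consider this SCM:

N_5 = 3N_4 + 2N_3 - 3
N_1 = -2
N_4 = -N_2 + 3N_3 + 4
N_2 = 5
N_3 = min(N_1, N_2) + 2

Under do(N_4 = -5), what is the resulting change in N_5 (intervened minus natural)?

-12

Intervening sets N_4 = -5 and removes its equation (N_4 = -N_2 + 3N_3 + 4).
N_3 = min(N_1, N_2) + 2  [with N_1=-2, N_2=5]  = 0
N_5 = 3N_4 + 2N_3 - 3  [with N_4=-5, N_3=0]  = -18
Without intervention: N_3 = min(N_1, N_2) + 2  [with N_1=-2, N_2=5]  = 0; N_4 = -N_2 + 3N_3 + 4  [with N_2=5, N_3=0]  = -1; N_5 = 3N_4 + 2N_3 - 3  [with N_4=-1, N_3=0]  = -6.
Change = -18 − (-6) = -12.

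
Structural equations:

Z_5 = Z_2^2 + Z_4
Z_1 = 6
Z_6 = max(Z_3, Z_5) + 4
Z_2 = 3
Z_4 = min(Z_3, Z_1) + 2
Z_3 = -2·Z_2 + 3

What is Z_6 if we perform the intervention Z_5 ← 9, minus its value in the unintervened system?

1

The intervention breaks the incoming arrows to Z_5: Z_5 = Z_2^2 + Z_4 no longer applies, and Z_5 = 9.
Z_3 = -2·Z_2 + 3  [with Z_2=3]  = -3
Z_6 = max(Z_3, Z_5) + 4  [with Z_3=-3, Z_5=9]  = 13
Without intervention: Z_3 = -2·Z_2 + 3  [with Z_2=3]  = -3; Z_4 = min(Z_3, Z_1) + 2  [with Z_3=-3, Z_1=6]  = -1; Z_5 = Z_2^2 + Z_4  [with Z_2=3, Z_4=-1]  = 8; Z_6 = max(Z_3, Z_5) + 4  [with Z_3=-3, Z_5=8]  = 12.
Change = 13 − 12 = 1.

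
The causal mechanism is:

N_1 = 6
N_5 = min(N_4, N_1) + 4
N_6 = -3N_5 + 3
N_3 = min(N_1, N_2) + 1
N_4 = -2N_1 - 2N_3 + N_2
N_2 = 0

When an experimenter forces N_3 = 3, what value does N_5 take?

-14

do(N_3=3) replaces the equation N_3 = min(N_1, N_2) + 1 with the constant N_3 = 3.
N_4 = -2N_1 - 2N_3 + N_2  [with N_1=6, N_3=3, N_2=0]  = -18
N_5 = min(N_4, N_1) + 4  [with N_4=-18, N_1=6]  = -14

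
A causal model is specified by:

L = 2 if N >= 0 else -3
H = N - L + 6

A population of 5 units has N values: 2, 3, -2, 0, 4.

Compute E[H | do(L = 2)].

The intervention sets L=2 in all 5 units regardless of N. Recomputing H per unit gives 6, 7, 2, 4, 8; average 5.4.

5.4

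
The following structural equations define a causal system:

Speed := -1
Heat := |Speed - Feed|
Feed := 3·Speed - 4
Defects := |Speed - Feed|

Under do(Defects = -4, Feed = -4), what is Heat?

Setting Defects = -4, Feed = -4 by intervention discards those variables' equations.
Heat = |Speed - Feed|  [with Speed=-1, Feed=-4]  = 3

3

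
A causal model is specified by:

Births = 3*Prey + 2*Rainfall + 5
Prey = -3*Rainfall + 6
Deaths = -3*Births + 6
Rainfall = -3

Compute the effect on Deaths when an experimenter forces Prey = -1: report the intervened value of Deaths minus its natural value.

144

Under do(Prey=-1), the mechanism Prey = -3*Rainfall + 6 is discarded; Prey is fixed at -1.
Births = 3*Prey + 2*Rainfall + 5  [with Prey=-1, Rainfall=-3]  = -4
Deaths = -3*Births + 6  [with Births=-4]  = 18
Without intervention: Prey = -3*Rainfall + 6  [with Rainfall=-3]  = 15; Births = 3*Prey + 2*Rainfall + 5  [with Prey=15, Rainfall=-3]  = 44; Deaths = -3*Births + 6  [with Births=44]  = -126.
Change = 18 − (-126) = 144.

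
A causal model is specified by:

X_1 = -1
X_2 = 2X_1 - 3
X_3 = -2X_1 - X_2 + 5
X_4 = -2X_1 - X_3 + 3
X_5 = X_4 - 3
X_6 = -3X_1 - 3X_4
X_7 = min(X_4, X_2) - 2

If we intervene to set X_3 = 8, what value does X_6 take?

12

The intervention breaks the incoming arrows to X_3: X_3 = -2X_1 - X_2 + 5 no longer applies, and X_3 = 8.
X_4 = -2X_1 - X_3 + 3  [with X_1=-1, X_3=8]  = -3
X_6 = -3X_1 - 3X_4  [with X_1=-1, X_4=-3]  = 12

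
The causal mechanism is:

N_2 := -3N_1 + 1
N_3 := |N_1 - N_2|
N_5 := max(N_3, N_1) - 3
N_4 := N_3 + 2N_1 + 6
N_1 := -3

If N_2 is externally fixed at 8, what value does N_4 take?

11

Under do(N_2=8), the mechanism N_2 := -3N_1 + 1 is discarded; N_2 is fixed at 8.
N_3 = |N_1 - N_2|  [with N_1=-3, N_2=8]  = 11
N_4 = N_3 + 2N_1 + 6  [with N_3=11, N_1=-3]  = 11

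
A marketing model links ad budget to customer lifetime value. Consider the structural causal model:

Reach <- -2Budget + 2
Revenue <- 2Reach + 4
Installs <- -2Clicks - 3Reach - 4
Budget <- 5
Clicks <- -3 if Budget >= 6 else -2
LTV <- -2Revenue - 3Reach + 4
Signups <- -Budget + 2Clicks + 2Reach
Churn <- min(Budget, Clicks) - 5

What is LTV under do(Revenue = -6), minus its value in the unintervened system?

-12

do(Revenue=-6) replaces the equation Revenue <- 2Reach + 4 with the constant Revenue = -6.
Reach = -2Budget + 2  [with Budget=5]  = -8
LTV = -2Revenue - 3Reach + 4  [with Revenue=-6, Reach=-8]  = 40
Without intervention: Reach = -2Budget + 2  [with Budget=5]  = -8; Revenue = 2Reach + 4  [with Reach=-8]  = -12; LTV = -2Revenue - 3Reach + 4  [with Revenue=-12, Reach=-8]  = 52.
Change = 40 − 52 = -12.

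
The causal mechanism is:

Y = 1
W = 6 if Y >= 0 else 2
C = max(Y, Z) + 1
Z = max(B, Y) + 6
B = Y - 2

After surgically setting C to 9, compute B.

-1

do(C=9) replaces the equation C = max(Y, Z) + 1 with the constant C = 9.
B is not downstream of the intervention, so its value is determined by the original equations.
B = Y - 2  [with Y=1]  = -1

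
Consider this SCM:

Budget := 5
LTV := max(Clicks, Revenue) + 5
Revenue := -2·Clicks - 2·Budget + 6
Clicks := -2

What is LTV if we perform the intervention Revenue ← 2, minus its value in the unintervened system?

The intervention breaks the incoming arrows to Revenue: Revenue := -2·Clicks - 2·Budget + 6 no longer applies, and Revenue = 2.
LTV = max(Clicks, Revenue) + 5  [with Clicks=-2, Revenue=2]  = 7
Without intervention: Revenue = -2·Clicks - 2·Budget + 6  [with Clicks=-2, Budget=5]  = 0; LTV = max(Clicks, Revenue) + 5  [with Clicks=-2, Revenue=0]  = 5.
Change = 7 − 5 = 2.

2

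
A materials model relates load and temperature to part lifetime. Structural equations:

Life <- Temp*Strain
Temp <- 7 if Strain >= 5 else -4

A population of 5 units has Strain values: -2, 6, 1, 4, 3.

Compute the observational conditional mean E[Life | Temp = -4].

-6

Conditioning on Temp=-4 selects the 4 unit(s) with Strain ∈ {-2, 1, 4, 3}. Their Life values: 8, -4, -16, -12. Mean = -6.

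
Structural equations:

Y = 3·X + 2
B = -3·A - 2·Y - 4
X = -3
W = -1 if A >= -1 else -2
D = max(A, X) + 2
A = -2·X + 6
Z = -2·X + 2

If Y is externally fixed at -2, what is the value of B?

-36

The intervention breaks the incoming arrows to Y: Y = 3·X + 2 no longer applies, and Y = -2.
A = -2·X + 6  [with X=-3]  = 12
B = -3·A - 2·Y - 4  [with A=12, Y=-2]  = -36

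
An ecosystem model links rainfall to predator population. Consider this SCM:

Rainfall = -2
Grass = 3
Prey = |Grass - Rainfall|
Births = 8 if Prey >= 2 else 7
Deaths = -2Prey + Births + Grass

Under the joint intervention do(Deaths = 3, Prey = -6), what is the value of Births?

Under do(Deaths = 3, Prey = -6), each intervened variable's structural equation is replaced by its fixed value.
Births = 8 if Prey >= 2 else 7  [with Prey=-6]  = 7

7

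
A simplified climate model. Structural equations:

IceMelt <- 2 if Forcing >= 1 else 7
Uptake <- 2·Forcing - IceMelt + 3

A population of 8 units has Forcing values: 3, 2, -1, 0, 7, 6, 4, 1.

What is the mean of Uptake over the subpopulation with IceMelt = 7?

Observing IceMelt=7 restricts to units where IceMelt's equation naturally yields 7: Forcing ∈ {-1, 0}. In that subpopulation Uptake = -6, -4, mean -5.

-5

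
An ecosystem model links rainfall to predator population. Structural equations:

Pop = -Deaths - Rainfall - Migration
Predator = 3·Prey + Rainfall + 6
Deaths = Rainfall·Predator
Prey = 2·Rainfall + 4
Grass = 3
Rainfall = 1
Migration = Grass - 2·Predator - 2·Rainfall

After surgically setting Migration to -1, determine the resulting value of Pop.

Intervening sets Migration = -1 and removes its equation (Migration = Grass - 2·Predator - 2·Rainfall).
Prey = 2·Rainfall + 4  [with Rainfall=1]  = 6
Predator = 3·Prey + Rainfall + 6  [with Prey=6, Rainfall=1]  = 25
Deaths = Rainfall·Predator  [with Rainfall=1, Predator=25]  = 25
Pop = -Deaths - Rainfall - Migration  [with Deaths=25, Rainfall=1, Migration=-1]  = -25

-25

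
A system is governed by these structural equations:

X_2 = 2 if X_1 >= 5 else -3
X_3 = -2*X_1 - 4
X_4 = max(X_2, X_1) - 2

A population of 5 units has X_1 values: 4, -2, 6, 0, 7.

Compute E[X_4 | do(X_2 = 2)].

2.2

do(X_2=2) breaks X_2's dependence on X_1. With X_2=2 fixed, X_4 across the units is 2, 0, 4, 0, 5, mean 2.2.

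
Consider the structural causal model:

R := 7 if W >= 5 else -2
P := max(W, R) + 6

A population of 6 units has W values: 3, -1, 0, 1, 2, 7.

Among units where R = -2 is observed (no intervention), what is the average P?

Observing R=-2 restricts to units where R's equation naturally yields -2: W ∈ {3, -1, 0, 1, 2}. In that subpopulation P = 9, 5, 6, 7, 8, mean 7.

7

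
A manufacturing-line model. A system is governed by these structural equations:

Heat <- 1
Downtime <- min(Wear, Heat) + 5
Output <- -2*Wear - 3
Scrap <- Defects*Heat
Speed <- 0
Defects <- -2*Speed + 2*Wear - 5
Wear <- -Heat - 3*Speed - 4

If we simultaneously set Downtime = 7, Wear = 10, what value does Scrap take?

15

Under do(Downtime = 7, Wear = 10), each intervened variable's structural equation is replaced by its fixed value.
Defects = -2*Speed + 2*Wear - 5  [with Speed=0, Wear=10]  = 15
Scrap = Defects*Heat  [with Defects=15, Heat=1]  = 15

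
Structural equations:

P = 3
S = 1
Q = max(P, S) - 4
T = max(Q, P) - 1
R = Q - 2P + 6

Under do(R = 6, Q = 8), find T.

7

Under do(R = 6, Q = 8), each intervened variable's structural equation is replaced by its fixed value.
T = max(Q, P) - 1  [with Q=8, P=3]  = 7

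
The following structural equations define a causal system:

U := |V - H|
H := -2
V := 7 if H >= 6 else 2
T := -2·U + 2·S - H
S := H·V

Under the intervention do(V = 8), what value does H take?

Under do(V=8), the mechanism V := 7 if H >= 6 else 2 is discarded; V is fixed at 8.
H is not downstream of the intervention, so its value is determined by the original equations.

-2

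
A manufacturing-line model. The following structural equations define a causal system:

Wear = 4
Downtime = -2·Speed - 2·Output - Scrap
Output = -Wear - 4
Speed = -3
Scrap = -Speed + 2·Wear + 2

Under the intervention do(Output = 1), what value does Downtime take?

-9

Intervening sets Output = 1 and removes its equation (Output = -Wear - 4).
Scrap = -Speed + 2·Wear + 2  [with Speed=-3, Wear=4]  = 13
Downtime = -2·Speed - 2·Output - Scrap  [with Speed=-3, Output=1, Scrap=13]  = -9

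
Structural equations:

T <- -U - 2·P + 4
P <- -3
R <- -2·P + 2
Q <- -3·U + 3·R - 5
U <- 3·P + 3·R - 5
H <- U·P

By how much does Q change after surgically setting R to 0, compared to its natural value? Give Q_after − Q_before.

48

Under do(R=0), the mechanism R <- -2·P + 2 is discarded; R is fixed at 0.
U = 3·P + 3·R - 5  [with P=-3, R=0]  = -14
Q = -3·U + 3·R - 5  [with U=-14, R=0]  = 37
Without intervention: R = -2·P + 2  [with P=-3]  = 8; U = 3·P + 3·R - 5  [with P=-3, R=8]  = 10; Q = -3·U + 3·R - 5  [with U=10, R=8]  = -11.
Change = 37 − (-11) = 48.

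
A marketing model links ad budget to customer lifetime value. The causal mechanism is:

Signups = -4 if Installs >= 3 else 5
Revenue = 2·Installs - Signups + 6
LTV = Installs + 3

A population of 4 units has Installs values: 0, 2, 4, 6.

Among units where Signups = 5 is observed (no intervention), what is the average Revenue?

Observing Signups=5 restricts to units where Signups's equation naturally yields 5: Installs ∈ {0, 2}. In that subpopulation Revenue = 1, 5, mean 3.

3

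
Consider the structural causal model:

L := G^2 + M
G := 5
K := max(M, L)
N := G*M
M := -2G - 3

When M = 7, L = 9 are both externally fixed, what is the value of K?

Under do(M = 7, L = 9), each intervened variable's structural equation is replaced by its fixed value.
K = max(M, L)  [with M=7, L=9]  = 9

9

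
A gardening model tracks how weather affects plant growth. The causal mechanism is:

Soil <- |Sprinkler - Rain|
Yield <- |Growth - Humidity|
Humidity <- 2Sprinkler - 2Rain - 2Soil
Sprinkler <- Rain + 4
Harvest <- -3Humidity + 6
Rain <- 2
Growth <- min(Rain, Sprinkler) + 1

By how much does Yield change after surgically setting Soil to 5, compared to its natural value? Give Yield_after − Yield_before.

The intervention breaks the incoming arrows to Soil: Soil <- |Sprinkler - Rain| no longer applies, and Soil = 5.
Sprinkler = Rain + 4  [with Rain=2]  = 6
Growth = min(Rain, Sprinkler) + 1  [with Rain=2, Sprinkler=6]  = 3
Humidity = 2Sprinkler - 2Rain - 2Soil  [with Sprinkler=6, Rain=2, Soil=5]  = -2
Yield = |Growth - Humidity|  [with Growth=3, Humidity=-2]  = 5
Without intervention: Sprinkler = Rain + 4  [with Rain=2]  = 6; Soil = |Sprinkler - Rain|  [with Sprinkler=6, Rain=2]  = 4; Growth = min(Rain, Sprinkler) + 1  [with Rain=2, Sprinkler=6]  = 3; Humidity = 2Sprinkler - 2Rain - 2Soil  [with Sprinkler=6, Rain=2, Soil=4]  = 0; Yield = |Growth - Humidity|  [with Growth=3, Humidity=0]  = 3.
Change = 5 − 3 = 2.

2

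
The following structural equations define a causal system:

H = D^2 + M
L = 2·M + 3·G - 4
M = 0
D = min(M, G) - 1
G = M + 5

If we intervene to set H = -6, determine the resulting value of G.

The intervention breaks the incoming arrows to H: H = D^2 + M no longer applies, and H = -6.
Since G is not a descendant of the intervened variable, it is unaffected.
G = M + 5  [with M=0]  = 5

5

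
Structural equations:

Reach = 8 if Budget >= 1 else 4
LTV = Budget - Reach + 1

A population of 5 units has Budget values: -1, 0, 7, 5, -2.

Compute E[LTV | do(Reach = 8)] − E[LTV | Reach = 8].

-4.2

Under do(Reach=8), Reach's equation is replaced by Reach=8 for every unit. Per-unit LTV: -8, -7, 0, -2, -9. Mean = -5.2.
Observing Reach=8 restricts to units where Reach's equation naturally yields 8: Budget ∈ {7, 5}. In that subpopulation LTV = 0, -2, mean -1.
Difference = -5.2 − (-1) = -4.2.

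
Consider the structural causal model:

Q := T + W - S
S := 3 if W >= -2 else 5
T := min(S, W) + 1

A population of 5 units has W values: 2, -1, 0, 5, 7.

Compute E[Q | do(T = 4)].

3.6

do(T=4) breaks T's dependence on W. With T=4 fixed, Q across the units is 3, 0, 1, 6, 8, mean 3.6.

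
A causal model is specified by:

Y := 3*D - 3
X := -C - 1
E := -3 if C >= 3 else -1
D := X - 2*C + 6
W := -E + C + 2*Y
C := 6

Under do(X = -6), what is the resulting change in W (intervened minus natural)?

6

The intervention breaks the incoming arrows to X: X := -C - 1 no longer applies, and X = -6.
E = -3 if C >= 3 else -1  [with C=6]  = -3
D = X - 2*C + 6  [with X=-6, C=6]  = -12
Y = 3*D - 3  [with D=-12]  = -39
W = -E + C + 2*Y  [with E=-3, C=6, Y=-39]  = -69
Without intervention: E = -3 if C >= 3 else -1  [with C=6]  = -3; X = -C - 1  [with C=6]  = -7; D = X - 2*C + 6  [with X=-7, C=6]  = -13; Y = 3*D - 3  [with D=-13]  = -42; W = -E + C + 2*Y  [with E=-3, C=6, Y=-42]  = -75.
Change = -69 − (-75) = 6.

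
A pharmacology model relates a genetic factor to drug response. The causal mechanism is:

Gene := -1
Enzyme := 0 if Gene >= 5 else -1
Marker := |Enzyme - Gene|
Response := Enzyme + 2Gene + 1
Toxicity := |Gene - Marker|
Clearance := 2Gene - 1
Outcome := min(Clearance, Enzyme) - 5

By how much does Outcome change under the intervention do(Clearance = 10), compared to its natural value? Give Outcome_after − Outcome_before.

2

Intervening sets Clearance = 10 and removes its equation (Clearance := 2Gene - 1).
Enzyme = 0 if Gene >= 5 else -1  [with Gene=-1]  = -1
Outcome = min(Clearance, Enzyme) - 5  [with Clearance=10, Enzyme=-1]  = -6
Without intervention: Enzyme = 0 if Gene >= 5 else -1  [with Gene=-1]  = -1; Clearance = 2Gene - 1  [with Gene=-1]  = -3; Outcome = min(Clearance, Enzyme) - 5  [with Clearance=-3, Enzyme=-1]  = -8.
Change = -6 − (-8) = 2.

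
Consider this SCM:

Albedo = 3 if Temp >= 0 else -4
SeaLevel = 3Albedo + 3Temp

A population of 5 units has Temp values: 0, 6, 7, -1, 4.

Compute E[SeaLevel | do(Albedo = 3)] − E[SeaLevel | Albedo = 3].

-3.15

Under do(Albedo=3), Albedo's equation is replaced by Albedo=3 for every unit. Per-unit SeaLevel: 9, 27, 30, 6, 21. Mean = 18.6.
Conditioning on Albedo=3 selects the 4 unit(s) with Temp ∈ {0, 6, 7, 4}. Their SeaLevel values: 9, 27, 30, 21. Mean = 21.75.
Difference = 18.6 − 21.75 = -3.15.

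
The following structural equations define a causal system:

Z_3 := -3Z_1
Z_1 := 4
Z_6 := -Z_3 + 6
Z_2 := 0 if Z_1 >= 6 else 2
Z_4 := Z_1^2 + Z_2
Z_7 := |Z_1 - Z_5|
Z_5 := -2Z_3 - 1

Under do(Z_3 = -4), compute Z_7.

The intervention breaks the incoming arrows to Z_3: Z_3 := -3Z_1 no longer applies, and Z_3 = -4.
Z_5 = -2Z_3 - 1  [with Z_3=-4]  = 7
Z_7 = |Z_1 - Z_5|  [with Z_1=4, Z_5=7]  = 3

3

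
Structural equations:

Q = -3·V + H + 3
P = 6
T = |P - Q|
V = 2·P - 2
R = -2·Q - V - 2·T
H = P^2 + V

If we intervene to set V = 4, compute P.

Under do(V=4), the mechanism V = 2·P - 2 is discarded; V is fixed at 4.
P is not downstream of the intervention, so its value is determined by the original equations.

6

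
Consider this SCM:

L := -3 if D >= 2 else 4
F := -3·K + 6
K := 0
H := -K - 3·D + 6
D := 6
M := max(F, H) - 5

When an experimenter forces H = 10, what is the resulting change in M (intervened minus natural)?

Under do(H=10), the mechanism H := -K - 3·D + 6 is discarded; H is fixed at 10.
F = -3·K + 6  [with K=0]  = 6
M = max(F, H) - 5  [with F=6, H=10]  = 5
Without intervention: H = -K - 3·D + 6  [with K=0, D=6]  = -12; F = -3·K + 6  [with K=0]  = 6; M = max(F, H) - 5  [with F=6, H=-12]  = 1.
Change = 5 − 1 = 4.

4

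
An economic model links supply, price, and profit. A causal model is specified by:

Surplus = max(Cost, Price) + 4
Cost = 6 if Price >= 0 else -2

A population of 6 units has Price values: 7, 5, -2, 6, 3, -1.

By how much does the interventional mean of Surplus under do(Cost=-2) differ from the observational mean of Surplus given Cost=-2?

The intervention sets Cost=-2 in all 6 units regardless of Price. Recomputing Surplus per unit gives 11, 9, 2, 10, 7, 3; average 7.
Observing Cost=-2 restricts to units where Cost's equation naturally yields -2: Price ∈ {-2, -1}. In that subpopulation Surplus = 2, 3, mean 2.5.
Difference = 7 − 2.5 = 4.5.

4.5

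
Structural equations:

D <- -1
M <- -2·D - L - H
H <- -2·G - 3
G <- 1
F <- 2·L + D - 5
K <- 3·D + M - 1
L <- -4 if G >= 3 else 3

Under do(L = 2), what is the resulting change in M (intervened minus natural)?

do(L=2) replaces the equation L <- -4 if G >= 3 else 3 with the constant L = 2.
H = -2·G - 3  [with G=1]  = -5
M = -2·D - L - H  [with D=-1, L=2, H=-5]  = 5
Without intervention: L = -4 if G >= 3 else 3  [with G=1]  = 3; H = -2·G - 3  [with G=1]  = -5; M = -2·D - L - H  [with D=-1, L=3, H=-5]  = 4.
Change = 5 − 4 = 1.

1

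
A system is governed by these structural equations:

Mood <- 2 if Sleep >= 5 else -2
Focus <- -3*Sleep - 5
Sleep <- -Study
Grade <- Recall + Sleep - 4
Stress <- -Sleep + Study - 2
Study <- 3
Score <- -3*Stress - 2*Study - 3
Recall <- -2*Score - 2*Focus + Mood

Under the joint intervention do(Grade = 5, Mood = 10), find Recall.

Setting Grade = 5, Mood = 10 by intervention discards those variables' equations.
Sleep = -Study  [with Study=3]  = -3
Stress = -Sleep + Study - 2  [with Sleep=-3, Study=3]  = 4
Focus = -3*Sleep - 5  [with Sleep=-3]  = 4
Score = -3*Stress - 2*Study - 3  [with Stress=4, Study=3]  = -21
Recall = -2*Score - 2*Focus + Mood  [with Score=-21, Focus=4, Mood=10]  = 44

44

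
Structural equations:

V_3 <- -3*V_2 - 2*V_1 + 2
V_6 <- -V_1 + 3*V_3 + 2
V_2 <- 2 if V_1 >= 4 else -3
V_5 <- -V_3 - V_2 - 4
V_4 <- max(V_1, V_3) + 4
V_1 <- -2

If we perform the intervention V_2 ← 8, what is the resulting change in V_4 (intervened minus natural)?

Under do(V_2=8), the mechanism V_2 <- 2 if V_1 >= 4 else -3 is discarded; V_2 is fixed at 8.
V_3 = -3*V_2 - 2*V_1 + 2  [with V_2=8, V_1=-2]  = -18
V_4 = max(V_1, V_3) + 4  [with V_1=-2, V_3=-18]  = 2
Without intervention: V_2 = 2 if V_1 >= 4 else -3  [with V_1=-2]  = -3; V_3 = -3*V_2 - 2*V_1 + 2  [with V_2=-3, V_1=-2]  = 15; V_4 = max(V_1, V_3) + 4  [with V_1=-2, V_3=15]  = 19.
Change = 2 − 19 = -17.

-17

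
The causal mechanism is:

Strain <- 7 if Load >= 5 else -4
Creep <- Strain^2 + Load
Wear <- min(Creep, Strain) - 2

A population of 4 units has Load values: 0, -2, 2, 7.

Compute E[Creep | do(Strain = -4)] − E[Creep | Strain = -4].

Under do(Strain=-4), Strain's equation is replaced by Strain=-4 for every unit. Per-unit Creep: 16, 14, 18, 23. Mean = 17.75.
Observing Strain=-4 restricts to units where Strain's equation naturally yields -4: Load ∈ {0, -2, 2}. In that subpopulation Creep = 16, 14, 18, mean 16.
Difference = 17.75 − 16 = 1.75.

1.75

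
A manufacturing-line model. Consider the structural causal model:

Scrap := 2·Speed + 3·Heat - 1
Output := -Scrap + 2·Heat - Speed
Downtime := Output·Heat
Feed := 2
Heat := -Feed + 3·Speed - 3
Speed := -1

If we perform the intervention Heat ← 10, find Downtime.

The intervention breaks the incoming arrows to Heat: Heat := -Feed + 3·Speed - 3 no longer applies, and Heat = 10.
Scrap = 2·Speed + 3·Heat - 1  [with Speed=-1, Heat=10]  = 27
Output = -Scrap + 2·Heat - Speed  [with Scrap=27, Heat=10, Speed=-1]  = -6
Downtime = Output·Heat  [with Output=-6, Heat=10]  = -60

-60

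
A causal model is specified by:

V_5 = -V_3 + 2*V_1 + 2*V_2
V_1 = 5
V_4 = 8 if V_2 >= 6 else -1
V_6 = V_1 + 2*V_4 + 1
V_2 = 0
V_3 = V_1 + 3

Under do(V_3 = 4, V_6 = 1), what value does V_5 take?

6

The joint intervention fixes V_3 = 4, V_6 = 1, removing each variable's own equation.
V_5 = -V_3 + 2*V_1 + 2*V_2  [with V_3=4, V_1=5, V_2=0]  = 6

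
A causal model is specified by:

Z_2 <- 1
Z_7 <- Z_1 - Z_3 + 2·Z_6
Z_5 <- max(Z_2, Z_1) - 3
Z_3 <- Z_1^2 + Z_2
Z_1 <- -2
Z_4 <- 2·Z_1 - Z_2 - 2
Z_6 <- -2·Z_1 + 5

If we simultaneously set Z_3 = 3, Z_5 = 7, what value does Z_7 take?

Under do(Z_3 = 3, Z_5 = 7), each intervened variable's structural equation is replaced by its fixed value.
Z_6 = -2·Z_1 + 5  [with Z_1=-2]  = 9
Z_7 = Z_1 - Z_3 + 2·Z_6  [with Z_1=-2, Z_3=3, Z_6=9]  = 13

13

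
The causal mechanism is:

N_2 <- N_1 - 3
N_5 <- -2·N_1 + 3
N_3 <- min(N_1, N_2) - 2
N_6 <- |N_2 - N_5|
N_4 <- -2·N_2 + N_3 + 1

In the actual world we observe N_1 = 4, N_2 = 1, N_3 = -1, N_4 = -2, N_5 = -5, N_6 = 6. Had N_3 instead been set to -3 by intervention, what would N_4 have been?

The intervention breaks the incoming arrows to N_3: N_3 <- min(N_1, N_2) - 2 no longer applies, and N_3 = -3.
N_2 = N_1 - 3  [with N_1=4]  = 1
N_4 = -2·N_2 + N_3 + 1  [with N_2=1, N_3=-3]  = -4

-4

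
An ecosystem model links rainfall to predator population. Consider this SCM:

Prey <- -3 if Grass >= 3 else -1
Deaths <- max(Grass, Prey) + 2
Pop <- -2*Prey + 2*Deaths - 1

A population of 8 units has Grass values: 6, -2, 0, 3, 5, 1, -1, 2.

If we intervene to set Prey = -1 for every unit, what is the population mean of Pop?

8.75

Every unit gets Prey=-1 under the intervention. Pop values become 17, 3, 5, 11, 15, 7, 3, 9; E[Pop|do(Prey=-1)] = 8.75.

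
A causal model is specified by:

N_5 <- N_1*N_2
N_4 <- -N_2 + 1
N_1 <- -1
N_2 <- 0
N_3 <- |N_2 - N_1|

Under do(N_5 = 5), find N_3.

do(N_5=5) replaces the equation N_5 <- N_1*N_2 with the constant N_5 = 5.
N_3 is not downstream of the intervention, so its value is determined by the original equations.
N_3 = |N_2 - N_1|  [with N_2=0, N_1=-1]  = 1

1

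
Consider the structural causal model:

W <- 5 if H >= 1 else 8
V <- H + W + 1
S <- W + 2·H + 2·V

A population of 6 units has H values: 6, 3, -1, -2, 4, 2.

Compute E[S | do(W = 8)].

The intervention sets W=8 in all 6 units regardless of H. Recomputing S per unit gives 50, 38, 22, 18, 42, 34; average 34.

34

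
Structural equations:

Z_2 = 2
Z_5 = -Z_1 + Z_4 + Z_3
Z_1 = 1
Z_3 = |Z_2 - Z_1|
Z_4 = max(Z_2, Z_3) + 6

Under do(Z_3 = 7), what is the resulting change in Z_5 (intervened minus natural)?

11

do(Z_3=7) replaces the equation Z_3 = |Z_2 - Z_1| with the constant Z_3 = 7.
Z_4 = max(Z_2, Z_3) + 6  [with Z_2=2, Z_3=7]  = 13
Z_5 = -Z_1 + Z_4 + Z_3  [with Z_1=1, Z_4=13, Z_3=7]  = 19
Without intervention: Z_3 = |Z_2 - Z_1|  [with Z_2=2, Z_1=1]  = 1; Z_4 = max(Z_2, Z_3) + 6  [with Z_2=2, Z_3=1]  = 8; Z_5 = -Z_1 + Z_4 + Z_3  [with Z_1=1, Z_4=8, Z_3=1]  = 8.
Change = 19 − 8 = 11.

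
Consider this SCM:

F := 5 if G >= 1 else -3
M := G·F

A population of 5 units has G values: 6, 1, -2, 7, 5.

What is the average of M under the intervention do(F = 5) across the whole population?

17

The intervention sets F=5 in all 5 units regardless of G. Recomputing M per unit gives 30, 5, -10, 35, 25; average 17.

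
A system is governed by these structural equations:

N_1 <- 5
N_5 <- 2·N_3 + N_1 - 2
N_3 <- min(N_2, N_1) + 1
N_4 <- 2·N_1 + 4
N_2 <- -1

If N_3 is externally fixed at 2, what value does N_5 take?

7

do(N_3=2) replaces the equation N_3 <- min(N_2, N_1) + 1 with the constant N_3 = 2.
N_5 = 2·N_3 + N_1 - 2  [with N_3=2, N_1=5]  = 7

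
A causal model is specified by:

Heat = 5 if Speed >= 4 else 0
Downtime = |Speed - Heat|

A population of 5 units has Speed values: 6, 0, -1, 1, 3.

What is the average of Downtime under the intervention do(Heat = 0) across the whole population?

2.2

do(Heat=0) breaks Heat's dependence on Speed. With Heat=0 fixed, Downtime across the units is 6, 0, 1, 1, 3, mean 2.2.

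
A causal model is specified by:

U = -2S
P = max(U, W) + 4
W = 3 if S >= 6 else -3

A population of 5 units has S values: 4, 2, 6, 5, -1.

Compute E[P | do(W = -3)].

Under do(W=-3), W's equation is replaced by W=-3 for every unit. Per-unit P: 1, 1, 1, 1, 6. Mean = 2.

2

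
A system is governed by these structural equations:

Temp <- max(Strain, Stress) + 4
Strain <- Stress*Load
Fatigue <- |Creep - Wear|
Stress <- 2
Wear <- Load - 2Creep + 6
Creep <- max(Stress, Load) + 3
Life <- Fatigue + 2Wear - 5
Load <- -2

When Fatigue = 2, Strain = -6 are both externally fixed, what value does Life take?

Setting Fatigue = 2, Strain = -6 by intervention discards those variables' equations.
Creep = max(Stress, Load) + 3  [with Stress=2, Load=-2]  = 5
Wear = Load - 2Creep + 6  [with Load=-2, Creep=5]  = -6
Life = Fatigue + 2Wear - 5  [with Fatigue=2, Wear=-6]  = -15

-15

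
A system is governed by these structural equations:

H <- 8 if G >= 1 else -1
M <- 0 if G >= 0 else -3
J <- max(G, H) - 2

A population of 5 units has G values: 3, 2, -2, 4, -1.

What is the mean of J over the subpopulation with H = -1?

-3

Conditioning on H=-1 selects the 2 unit(s) with G ∈ {-2, -1}. Their J values: -3, -3. Mean = -3.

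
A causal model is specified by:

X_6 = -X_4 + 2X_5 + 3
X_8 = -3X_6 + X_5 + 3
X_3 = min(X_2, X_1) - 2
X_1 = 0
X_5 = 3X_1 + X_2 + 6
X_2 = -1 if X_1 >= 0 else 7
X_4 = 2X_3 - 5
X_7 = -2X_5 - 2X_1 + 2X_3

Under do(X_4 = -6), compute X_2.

-1

The intervention breaks the incoming arrows to X_4: X_4 = 2X_3 - 5 no longer applies, and X_4 = -6.
Since X_2 is not a descendant of the intervened variable, it is unaffected.
X_2 = -1 if X_1 >= 0 else 7  [with X_1=0]  = -1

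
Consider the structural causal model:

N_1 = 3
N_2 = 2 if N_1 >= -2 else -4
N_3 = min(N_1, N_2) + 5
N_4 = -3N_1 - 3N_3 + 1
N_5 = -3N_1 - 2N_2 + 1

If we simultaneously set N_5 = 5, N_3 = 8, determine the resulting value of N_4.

Under do(N_5 = 5, N_3 = 8), each intervened variable's structural equation is replaced by its fixed value.
N_4 = -3N_1 - 3N_3 + 1  [with N_1=3, N_3=8]  = -32

-32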